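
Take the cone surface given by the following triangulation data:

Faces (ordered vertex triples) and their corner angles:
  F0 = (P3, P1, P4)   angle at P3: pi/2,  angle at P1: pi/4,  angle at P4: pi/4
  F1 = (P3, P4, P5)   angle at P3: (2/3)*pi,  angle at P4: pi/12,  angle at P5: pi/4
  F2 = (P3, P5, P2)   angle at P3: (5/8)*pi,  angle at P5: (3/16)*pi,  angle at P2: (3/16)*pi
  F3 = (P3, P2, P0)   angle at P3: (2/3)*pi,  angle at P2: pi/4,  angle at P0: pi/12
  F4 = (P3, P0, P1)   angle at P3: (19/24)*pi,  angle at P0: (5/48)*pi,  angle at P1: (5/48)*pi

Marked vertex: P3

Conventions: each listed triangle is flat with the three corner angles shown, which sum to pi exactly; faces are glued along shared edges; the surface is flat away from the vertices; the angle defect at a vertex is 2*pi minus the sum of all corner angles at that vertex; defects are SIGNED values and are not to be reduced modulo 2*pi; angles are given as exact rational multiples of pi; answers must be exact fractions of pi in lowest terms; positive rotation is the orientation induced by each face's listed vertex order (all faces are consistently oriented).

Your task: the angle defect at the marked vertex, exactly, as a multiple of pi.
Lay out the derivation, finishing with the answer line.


Sum of corner angles at P3: (13/4)*pi
defect = 2*pi - (13/4)*pi

Answer: defect(P3) = (-5/4)*pi


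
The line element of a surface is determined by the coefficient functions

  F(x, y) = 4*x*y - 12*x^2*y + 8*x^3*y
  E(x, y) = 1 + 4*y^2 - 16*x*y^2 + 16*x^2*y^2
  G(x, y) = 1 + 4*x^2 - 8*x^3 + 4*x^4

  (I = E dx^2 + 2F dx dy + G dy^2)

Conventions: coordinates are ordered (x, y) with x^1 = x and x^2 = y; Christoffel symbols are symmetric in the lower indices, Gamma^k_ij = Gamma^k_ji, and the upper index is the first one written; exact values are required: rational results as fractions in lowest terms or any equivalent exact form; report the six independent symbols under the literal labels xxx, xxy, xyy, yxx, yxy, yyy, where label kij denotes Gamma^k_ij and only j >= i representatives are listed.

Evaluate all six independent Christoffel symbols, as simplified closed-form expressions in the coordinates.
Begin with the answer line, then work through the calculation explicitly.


Answer: Gamma_xxx = (16*x*y^2 - 8*y^2)/(4*x^4 - 8*x^3 + 16*x^2*y^2 + 4*x^2 - 16*x*y^2 + 4*y^2 + 1), Gamma_xxy = (16*x^2*y - 16*x*y + 4*y)/(4*x^4 - 8*x^3 + 16*x^2*y^2 + 4*x^2 - 16*x*y^2 + 4*y^2 + 1), Gamma_xyy = 0, Gamma_yxx = (8*x^2*y - 8*x*y)/(4*x^4 - 8*x^3 + 16*x^2*y^2 + 4*x^2 - 16*x*y^2 + 4*y^2 + 1), Gamma_yxy = (8*x^3 - 12*x^2 + 4*x)/(4*x^4 - 8*x^3 + 16*x^2*y^2 + 4*x^2 - 16*x*y^2 + 4*y^2 + 1), Gamma_yyy = 0

E = 1 + 4*y^2 - 16*x*y^2 + 16*x^2*y^2; F = 4*x*y - 12*x^2*y + 8*x^3*y; G = 1 + 4*x^2 - 8*x^3 + 4*x^4
Gamma^k_ij = (1/2) g^{kl} (d_i g_jl + d_j g_il - d_l g_ij), with g^inv = (1/(EG-F^2)) [[G, -F], [-F, E]]
first partials: E_x = -16*y^2 + 32*x*y^2, E_y = 8*y - 32*x*y + 32*x^2*y, F_x = 4*y - 24*x*y + 24*x^2*y, F_y = 4*x - 12*x^2 + 8*x^3, G_x = 8*x - 24*x^2 + 16*x^3, G_y = 0
D = EG - F^2 = 1 + 4*y^2 + 4*x^2 - 16*x*y^2 - 8*x^3 + 16*x^2*y^2 + 4*x^4
expanded: Gamma^x_xx = (G E_x - 2F F_x + F E_y)/(2D), Gamma^x_xy = (G E_y - F G_x)/(2D), Gamma^x_yy = (2G F_y - G G_x - F G_y)/(2D), Gamma^y_xx = (2E F_x - E E_y - F E_x)/(2D), Gamma^y_xy = (E G_x - F E_y)/(2D), Gamma^y_yy = (E G_y - 2F F_y + F G_x)/(2D); substitute and cancel common factors


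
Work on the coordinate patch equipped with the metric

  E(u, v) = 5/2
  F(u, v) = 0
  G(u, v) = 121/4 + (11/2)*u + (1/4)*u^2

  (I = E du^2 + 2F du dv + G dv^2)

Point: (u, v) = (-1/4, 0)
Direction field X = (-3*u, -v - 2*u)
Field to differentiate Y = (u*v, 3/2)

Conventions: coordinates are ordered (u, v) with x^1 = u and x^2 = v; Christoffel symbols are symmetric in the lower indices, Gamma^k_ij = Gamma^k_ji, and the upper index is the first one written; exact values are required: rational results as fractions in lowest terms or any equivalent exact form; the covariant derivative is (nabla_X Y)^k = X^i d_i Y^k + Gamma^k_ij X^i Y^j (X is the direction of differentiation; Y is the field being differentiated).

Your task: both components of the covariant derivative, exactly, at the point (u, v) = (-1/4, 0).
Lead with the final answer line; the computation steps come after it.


Answer: (nabla_X Y)^u = -149/160, (nabla_X Y)^v = 9/86

E = 5/2, F = 0, G = 1849/64 at the point
E_u = 0, E_v = 0, F_u = 0, F_v = 0, G_u = 43/8, G_v = 0
EG - F^2 = 9245/128;  g^inv = (128/9245) * [[1849/64, 0], [0, 5/2]]
first-kind symbols [ij,l] = (1/2)(d_i g_jl + d_j g_il - d_l g_ij): [uu,u] = E_u/2 = 0, [uu,v] = F_u - E_v/2 = 0, [uv,u] = E_v/2 = 0, [uv,v] = G_u/2 = 43/16, [vv,u] = F_v - G_u/2 = -43/16, [vv,v] = G_v/2 = 0
Gamma^u_ij = (G*[ij,u] - F*[ij,v])/(EG - F^2), Gamma^v_ij = (E*[ij,v] - F*[ij,u])/(EG - F^2)
Gamma_uuu = 0, Gamma_uuv = 0, Gamma_uvv = -43/40, Gamma_vuu = 0, Gamma_vuv = 4/43, Gamma_vvv = 0
X = (3/4, 1/2), Y = (0, 3/2) at the point


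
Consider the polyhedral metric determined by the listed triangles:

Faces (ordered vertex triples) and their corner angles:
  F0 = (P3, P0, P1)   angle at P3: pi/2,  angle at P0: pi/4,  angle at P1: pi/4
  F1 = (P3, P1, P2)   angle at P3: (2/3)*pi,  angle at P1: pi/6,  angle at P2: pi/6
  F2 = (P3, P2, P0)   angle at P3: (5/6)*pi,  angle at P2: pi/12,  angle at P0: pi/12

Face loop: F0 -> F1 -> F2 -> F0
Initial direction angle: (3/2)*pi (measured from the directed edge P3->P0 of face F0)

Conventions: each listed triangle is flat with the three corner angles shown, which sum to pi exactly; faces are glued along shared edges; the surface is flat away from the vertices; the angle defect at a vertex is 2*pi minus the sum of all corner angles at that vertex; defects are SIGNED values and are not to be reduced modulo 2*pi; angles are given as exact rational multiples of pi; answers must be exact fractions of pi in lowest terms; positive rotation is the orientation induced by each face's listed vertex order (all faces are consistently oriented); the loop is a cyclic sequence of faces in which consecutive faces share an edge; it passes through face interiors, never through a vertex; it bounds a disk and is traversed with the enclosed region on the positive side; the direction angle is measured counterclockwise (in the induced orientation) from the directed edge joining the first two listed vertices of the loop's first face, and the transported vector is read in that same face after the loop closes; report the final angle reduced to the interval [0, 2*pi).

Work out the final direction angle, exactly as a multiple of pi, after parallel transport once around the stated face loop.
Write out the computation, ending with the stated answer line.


enclosed vertex P3: corner angles sum to 2*pi, defect = 2*pi - 2*pi = 0
by Gauss-Bonnet the loop rotates the vector by the enclosed defect sum (positive orientation, mod 2*pi)
final angle = (3/2)*pi + 0 = (3/2)*pi (mod 2*pi)

Answer: final direction angle = (3/2)*pi


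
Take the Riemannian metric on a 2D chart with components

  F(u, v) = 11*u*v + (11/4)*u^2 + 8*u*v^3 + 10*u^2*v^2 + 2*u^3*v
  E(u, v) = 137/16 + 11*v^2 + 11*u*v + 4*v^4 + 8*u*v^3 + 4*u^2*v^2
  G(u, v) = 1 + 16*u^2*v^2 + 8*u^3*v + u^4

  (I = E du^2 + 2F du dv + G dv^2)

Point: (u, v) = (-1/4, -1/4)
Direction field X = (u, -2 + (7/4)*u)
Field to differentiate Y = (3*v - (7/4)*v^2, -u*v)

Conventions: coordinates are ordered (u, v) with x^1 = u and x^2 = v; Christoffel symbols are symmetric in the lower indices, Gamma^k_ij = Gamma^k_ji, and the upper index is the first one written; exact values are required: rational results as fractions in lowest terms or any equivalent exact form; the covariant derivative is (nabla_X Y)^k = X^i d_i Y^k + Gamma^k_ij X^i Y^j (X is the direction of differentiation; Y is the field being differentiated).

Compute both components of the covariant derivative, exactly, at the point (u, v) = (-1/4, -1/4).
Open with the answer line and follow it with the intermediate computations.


Answer: (nabla_X Y)^u = -692397/66176, (nabla_X Y)^v = -51477/66176

E = 10, F = 15/16, G = 281/256 at the point
E_u = -3, E_v = -9, F_u = -149/32, F_v = -111/32, G_u = -15/16, G_v = -5/8
EG - F^2 = 2585/256;  g^inv = (256/2585) * [[281/256, -15/16], [-15/16, 10]]
first-kind symbols [ij,l] = (1/2)(d_i g_jl + d_j g_il - d_l g_ij): [uu,u] = E_u/2 = -3/2, [uu,v] = F_u - E_v/2 = -5/32, [uv,u] = E_v/2 = -9/2, [uv,v] = G_u/2 = -15/32, [vv,u] = F_v - G_u/2 = -3, [vv,v] = G_v/2 = -5/16
Gamma^u_ij = (G*[ij,u] - F*[ij,v])/(EG - F^2), Gamma^v_ij = (E*[ij,v] - F*[ij,u])/(EG - F^2)
Gamma_uuu = -384/2585, Gamma_uuv = -1152/2585, Gamma_uvv = -768/2585, Gamma_vuu = -8/517, Gamma_vuv = -24/517, Gamma_vvv = -16/517
X = (-1/4, -39/16), Y = (-55/64, -1/16) at the point


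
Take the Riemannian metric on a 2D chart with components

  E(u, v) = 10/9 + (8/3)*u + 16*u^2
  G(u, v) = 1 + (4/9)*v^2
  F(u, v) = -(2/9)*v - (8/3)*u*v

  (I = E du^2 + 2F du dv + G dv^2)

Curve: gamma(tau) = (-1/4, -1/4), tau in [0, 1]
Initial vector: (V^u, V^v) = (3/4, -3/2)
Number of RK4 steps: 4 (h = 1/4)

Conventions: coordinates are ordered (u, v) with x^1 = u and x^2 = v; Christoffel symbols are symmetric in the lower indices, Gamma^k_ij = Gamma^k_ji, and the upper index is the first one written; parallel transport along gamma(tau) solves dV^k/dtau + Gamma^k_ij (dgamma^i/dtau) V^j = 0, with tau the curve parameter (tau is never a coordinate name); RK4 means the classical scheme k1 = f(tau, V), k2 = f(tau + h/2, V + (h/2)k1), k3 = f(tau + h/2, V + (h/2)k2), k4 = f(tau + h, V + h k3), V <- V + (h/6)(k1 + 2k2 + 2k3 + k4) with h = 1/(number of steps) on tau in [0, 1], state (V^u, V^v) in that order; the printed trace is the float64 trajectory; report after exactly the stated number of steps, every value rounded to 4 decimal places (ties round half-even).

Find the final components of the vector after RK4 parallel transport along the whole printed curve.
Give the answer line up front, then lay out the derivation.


Answer: V^u = 0.7500, V^v = -1.5000

gamma'(tau) = (0, 0); f(tau, V)^k = -Gamma^k_ij(gamma(tau)) gamma'^i(tau) V^j; h = 1/4; intermediate values shown to 6 dp
curve data and Christoffel symbols at the stage parameters:
  tau = 0.000000: gamma = (-0.250000, -0.250000), gamma' = (0.000000, 0.000000); Gamma_uuu = -1.811321, Gamma_uuv = 0.000000, Gamma_uvv = 0.301887, Gamma_vuu = 0.452830, Gamma_vuv = 0.000000, Gamma_vvv = -0.075472
  tau = 0.125000: gamma = (-0.250000, -0.250000), gamma' = (0.000000, 0.000000); Gamma_uuu = -1.811321, Gamma_uuv = 0.000000, Gamma_uvv = 0.301887, Gamma_vuu = 0.452830, Gamma_vuv = 0.000000, Gamma_vvv = -0.075472
  tau = 0.250000: gamma = (-0.250000, -0.250000), gamma' = (0.000000, 0.000000); Gamma_uuu = -1.811321, Gamma_uuv = 0.000000, Gamma_uvv = 0.301887, Gamma_vuu = 0.452830, Gamma_vuv = 0.000000, Gamma_vvv = -0.075472
  tau = 0.375000: gamma = (-0.250000, -0.250000), gamma' = (0.000000, 0.000000); Gamma_uuu = -1.811321, Gamma_uuv = 0.000000, Gamma_uvv = 0.301887, Gamma_vuu = 0.452830, Gamma_vuv = 0.000000, Gamma_vvv = -0.075472
  tau = 0.500000: gamma = (-0.250000, -0.250000), gamma' = (0.000000, 0.000000); Gamma_uuu = -1.811321, Gamma_uuv = 0.000000, Gamma_uvv = 0.301887, Gamma_vuu = 0.452830, Gamma_vuv = 0.000000, Gamma_vvv = -0.075472
  tau = 0.625000: gamma = (-0.250000, -0.250000), gamma' = (0.000000, 0.000000); Gamma_uuu = -1.811321, Gamma_uuv = 0.000000, Gamma_uvv = 0.301887, Gamma_vuu = 0.452830, Gamma_vuv = 0.000000, Gamma_vvv = -0.075472
  tau = 0.750000: gamma = (-0.250000, -0.250000), gamma' = (0.000000, 0.000000); Gamma_uuu = -1.811321, Gamma_uuv = 0.000000, Gamma_uvv = 0.301887, Gamma_vuu = 0.452830, Gamma_vuv = 0.000000, Gamma_vvv = -0.075472
  tau = 0.875000: gamma = (-0.250000, -0.250000), gamma' = (0.000000, 0.000000); Gamma_uuu = -1.811321, Gamma_uuv = 0.000000, Gamma_uvv = 0.301887, Gamma_vuu = 0.452830, Gamma_vuv = 0.000000, Gamma_vvv = -0.075472
  tau = 1.000000: gamma = (-0.250000, -0.250000), gamma' = (0.000000, 0.000000); Gamma_uuu = -1.811321, Gamma_uuv = 0.000000, Gamma_uvv = 0.301887, Gamma_vuu = 0.452830, Gamma_vuv = 0.000000, Gamma_vvv = -0.075472
step 0: V^u = 0.7500, V^v = -1.5000
step 1: k1 = (0.000000, 0.000000), k2 = (0.000000, 0.000000), k3 = (0.000000, 0.000000), k4 = (0.000000, 0.000000); V <- V + (h/6)(k1 + 2k2 + 2k3 + k4): V^u = 0.7500, V^v = -1.5000
step 2: k1 = (0.000000, 0.000000), k2 = (0.000000, 0.000000), k3 = (0.000000, 0.000000), k4 = (0.000000, 0.000000); V <- V + (h/6)(k1 + 2k2 + 2k3 + k4): V^u = 0.7500, V^v = -1.5000
step 3: k1 = (0.000000, 0.000000), k2 = (0.000000, 0.000000), k3 = (0.000000, 0.000000), k4 = (0.000000, 0.000000); V <- V + (h/6)(k1 + 2k2 + 2k3 + k4): V^u = 0.7500, V^v = -1.5000
step 4: k1 = (0.000000, 0.000000), k2 = (0.000000, 0.000000), k3 = (0.000000, 0.000000), k4 = (0.000000, 0.000000); V <- V + (h/6)(k1 + 2k2 + 2k3 + k4): V^u = 0.7500, V^v = -1.5000


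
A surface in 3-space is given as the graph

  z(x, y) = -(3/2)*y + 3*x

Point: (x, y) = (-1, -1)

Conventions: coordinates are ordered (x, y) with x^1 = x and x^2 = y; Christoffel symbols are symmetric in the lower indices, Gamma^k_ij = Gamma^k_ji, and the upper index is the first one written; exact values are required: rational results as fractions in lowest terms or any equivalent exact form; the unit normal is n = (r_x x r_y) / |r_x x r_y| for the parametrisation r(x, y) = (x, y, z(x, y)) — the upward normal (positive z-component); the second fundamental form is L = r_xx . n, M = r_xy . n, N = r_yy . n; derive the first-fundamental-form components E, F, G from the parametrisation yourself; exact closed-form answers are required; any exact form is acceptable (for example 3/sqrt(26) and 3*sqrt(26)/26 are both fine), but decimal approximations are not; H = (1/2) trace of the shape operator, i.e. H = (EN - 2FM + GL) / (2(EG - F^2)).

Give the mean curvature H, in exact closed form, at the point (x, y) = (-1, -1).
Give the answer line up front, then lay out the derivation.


Answer: H = 0

z_x = 3, z_y = -3/2, z_xx = 0, z_xy = 0, z_yy = 0
E = 10, F = -9/2, G = 13/4; answer radicand W^2 = 49/4
unnormalised second-form numerators: l = 0, m = 0, n = 0; L = l/sqrt(49/4), and similarly M = m/sqrt(W^2), N = n/sqrt(W^2)
H = (E*n - 2*F*m + G*l) / (2*(EG - F^2)*sqrt(W^2)); E*n - 2*F*m + G*l = 0, EG - F^2 = 49/4, so H = (0)/sqrt(49/4)


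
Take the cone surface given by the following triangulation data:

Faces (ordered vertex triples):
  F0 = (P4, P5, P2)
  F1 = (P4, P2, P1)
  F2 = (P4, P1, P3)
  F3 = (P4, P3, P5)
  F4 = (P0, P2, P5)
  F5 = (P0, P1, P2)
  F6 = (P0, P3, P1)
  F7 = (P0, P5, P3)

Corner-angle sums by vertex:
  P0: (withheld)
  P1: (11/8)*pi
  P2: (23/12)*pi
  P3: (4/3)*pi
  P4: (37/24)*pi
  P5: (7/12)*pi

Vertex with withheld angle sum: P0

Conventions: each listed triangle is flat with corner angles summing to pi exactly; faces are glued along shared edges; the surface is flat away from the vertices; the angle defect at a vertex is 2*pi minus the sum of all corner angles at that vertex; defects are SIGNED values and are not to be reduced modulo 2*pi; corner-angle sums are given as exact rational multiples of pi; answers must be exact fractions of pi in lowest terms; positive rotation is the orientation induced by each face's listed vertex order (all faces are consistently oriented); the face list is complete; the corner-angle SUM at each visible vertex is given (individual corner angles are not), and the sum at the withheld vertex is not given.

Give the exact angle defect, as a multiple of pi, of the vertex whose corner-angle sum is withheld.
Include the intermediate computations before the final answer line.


V = 6, E = 12, F = 8; chi = V - E + F = 2
Gauss-Bonnet: total defect = 2*pi*chi = 4*pi; visible defects sum to (13/4)*pi

Answer: defect(P0) = (3/4)*pi


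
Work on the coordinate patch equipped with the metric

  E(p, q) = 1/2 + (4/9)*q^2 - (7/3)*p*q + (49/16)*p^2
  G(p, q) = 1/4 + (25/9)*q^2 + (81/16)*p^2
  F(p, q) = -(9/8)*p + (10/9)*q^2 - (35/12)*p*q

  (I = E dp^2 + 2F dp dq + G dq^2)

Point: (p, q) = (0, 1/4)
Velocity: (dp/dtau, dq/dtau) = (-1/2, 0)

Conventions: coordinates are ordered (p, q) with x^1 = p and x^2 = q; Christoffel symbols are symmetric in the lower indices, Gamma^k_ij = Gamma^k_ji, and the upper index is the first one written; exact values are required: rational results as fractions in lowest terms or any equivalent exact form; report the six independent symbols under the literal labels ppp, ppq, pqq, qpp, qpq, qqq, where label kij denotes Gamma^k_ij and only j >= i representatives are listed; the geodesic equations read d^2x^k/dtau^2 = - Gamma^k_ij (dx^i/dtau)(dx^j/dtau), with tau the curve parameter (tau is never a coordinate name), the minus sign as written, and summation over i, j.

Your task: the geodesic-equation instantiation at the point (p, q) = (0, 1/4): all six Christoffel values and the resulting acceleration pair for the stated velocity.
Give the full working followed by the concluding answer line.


E = 19/36, F = 5/72, G = 61/144 at the point
E_p = -7/12, E_q = 2/9, F_p = -89/48, F_q = 5/9, G_p = 0, G_q = 25/18
EG - F^2 = 7/32;  g^inv = (32/7) * [[61/144, -5/72], [-5/72, 19/36]]
first-kind symbols [ij,l] = (1/2)(d_i g_jl + d_j g_il - d_l g_ij): [pp,p] = E_p/2 = -7/24, [pp,q] = F_p - E_q/2 = -283/144, [pq,p] = E_q/2 = 1/9, [pq,q] = G_p/2 = 0, [qq,p] = F_q - G_p/2 = 5/9, [qq,q] = G_q/2 = 25/36
Gamma^p_ij = (G*[ij,p] - F*[ij,q])/(EG - F^2), Gamma^q_ij = (E*[ij,q] - F*[ij,p])/(EG - F^2)
Gamma_ppp = 67/1134, Gamma_ppq = 122/567, Gamma_pqq = 485/567, Gamma_qpp = -2636/567, Gamma_qpq = -20/567, Gamma_qqq = 850/567
d^2p/dtau^2 = -(Gamma_ppp*(-1/2)^2 + 2*Gamma_ppq*(-1/2)*(0) + Gamma_pqq*(0)^2) = -67/4536
d^2q/dtau^2 = -(Gamma_qpp*(-1/2)^2 + 2*Gamma_qpq*(-1/2)*(0) + Gamma_qqq*(0)^2) = 659/567

Answer: Gamma_ppp = 67/1134, Gamma_ppq = 122/567, Gamma_pqq = 485/567, Gamma_qpp = -2636/567, Gamma_qpq = -20/567, Gamma_qqq = 850/567; accelerations (d^2p/dtau^2, d^2q/dtau^2) = (-67/4536, 659/567)


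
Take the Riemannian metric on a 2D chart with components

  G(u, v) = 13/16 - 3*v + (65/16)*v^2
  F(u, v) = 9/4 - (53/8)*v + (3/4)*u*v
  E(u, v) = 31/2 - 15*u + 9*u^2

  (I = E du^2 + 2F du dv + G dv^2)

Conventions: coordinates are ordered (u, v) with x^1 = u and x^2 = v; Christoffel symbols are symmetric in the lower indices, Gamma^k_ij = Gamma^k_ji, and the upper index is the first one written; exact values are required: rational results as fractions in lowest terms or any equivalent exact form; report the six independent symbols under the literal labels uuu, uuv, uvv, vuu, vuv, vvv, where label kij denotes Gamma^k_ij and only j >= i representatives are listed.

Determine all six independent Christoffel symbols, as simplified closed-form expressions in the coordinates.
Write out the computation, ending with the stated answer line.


E = 31/2 - 15*u + 9*u^2; F = 9/4 - (53/8)*v + (3/4)*u*v; G = 13/16 - 3*v + (65/16)*v^2
Gamma^k_ij = (1/2) g^{kl} (d_i g_jl + d_j g_il - d_l g_ij), with g^inv = (1/(EG-F^2)) [[G, -F], [-F, E]]
first partials: E_u = -15 + 18*u, E_v = 0, F_u = (3/4)*v, F_v = -53/8 + (3/4)*u, G_u = 0, G_v = -3 + (65/8)*v
D = EG - F^2 = 241/32 - (267/16)*v - (195/16)*u + (1221/64)*v^2 + (333/8)*u*v + (117/16)*u^2 - 51*u*v^2 - 27*u^2*v + 36*u^2*v^2
expanded: Gamma^u_uu = (G E_u - 2F F_u + F E_v)/(2D), Gamma^u_uv = (G E_v - F G_u)/(2D), Gamma^u_vv = (2G F_v - G G_u - F G_v)/(2D), Gamma^v_uu = (2E F_u - E E_v - F E_u)/(2D), Gamma^v_uv = (E G_u - F E_v)/(2D), Gamma^v_vv = (E G_v - 2F F_v + F G_u)/(2D); substitute and cancel common factors

Answer: Gamma_uuu = (2304*u*v^2 - 1728*u*v + 468*u - 1632*v^2 + 1332*v - 390)/(2304*u^2*v^2 - 1728*u^2*v + 468*u^2 - 3264*u*v^2 + 2664*u*v - 780*u + 1221*v^2 - 1068*v + 482), Gamma_uuv = 0, Gamma_uvv = (-144*u*v + 78*u + 102*v - 257)/(4608*u^2*v^2 - 3456*u^2*v + 936*u^2 - 6528*u*v^2 + 5328*u*v - 1560*u + 2442*v^2 - 2136*v + 964), Gamma_vuu = (3456*u*v - 1296*u - 2436*v + 1080)/(2304*u^2*v^2 - 1728*u^2*v + 468*u^2 - 3264*u*v^2 + 2664*u*v - 780*u + 1221*v^2 - 1068*v + 482), Gamma_vuv = 0, Gamma_vvv = (2304*u^2*v - 864*u^2 - 3264*u*v + 1332*u + 1221*v - 534)/(2304*u^2*v^2 - 1728*u^2*v + 468*u^2 - 3264*u*v^2 + 2664*u*v - 780*u + 1221*v^2 - 1068*v + 482)


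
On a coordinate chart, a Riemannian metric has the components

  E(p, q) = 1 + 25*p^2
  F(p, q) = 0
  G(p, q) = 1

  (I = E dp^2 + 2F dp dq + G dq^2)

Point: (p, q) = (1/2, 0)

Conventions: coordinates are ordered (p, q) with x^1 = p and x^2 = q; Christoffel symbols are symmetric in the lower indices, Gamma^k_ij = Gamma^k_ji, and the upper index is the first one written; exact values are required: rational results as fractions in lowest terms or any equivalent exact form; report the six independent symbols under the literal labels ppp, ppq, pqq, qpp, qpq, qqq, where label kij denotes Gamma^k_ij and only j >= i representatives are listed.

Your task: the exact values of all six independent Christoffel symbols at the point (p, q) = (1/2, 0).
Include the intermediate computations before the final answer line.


E = 29/4, F = 0, G = 1 at the point
E_p = 25, E_q = 0, F_p = 0, F_q = 0, G_p = 0, G_q = 0
EG - F^2 = 29/4;  g^inv = (4/29) * [[1, 0], [0, 29/4]]
first-kind symbols [ij,l] = (1/2)(d_i g_jl + d_j g_il - d_l g_ij): [pp,p] = E_p/2 = 25/2, [pp,q] = F_p - E_q/2 = 0, [pq,p] = E_q/2 = 0, [pq,q] = G_p/2 = 0, [qq,p] = F_q - G_p/2 = 0, [qq,q] = G_q/2 = 0
Gamma^p_ij = (G*[ij,p] - F*[ij,q])/(EG - F^2), Gamma^q_ij = (E*[ij,q] - F*[ij,p])/(EG - F^2)

Answer: Gamma_ppp = 50/29, Gamma_ppq = 0, Gamma_pqq = 0, Gamma_qpp = 0, Gamma_qpq = 0, Gamma_qqq = 0


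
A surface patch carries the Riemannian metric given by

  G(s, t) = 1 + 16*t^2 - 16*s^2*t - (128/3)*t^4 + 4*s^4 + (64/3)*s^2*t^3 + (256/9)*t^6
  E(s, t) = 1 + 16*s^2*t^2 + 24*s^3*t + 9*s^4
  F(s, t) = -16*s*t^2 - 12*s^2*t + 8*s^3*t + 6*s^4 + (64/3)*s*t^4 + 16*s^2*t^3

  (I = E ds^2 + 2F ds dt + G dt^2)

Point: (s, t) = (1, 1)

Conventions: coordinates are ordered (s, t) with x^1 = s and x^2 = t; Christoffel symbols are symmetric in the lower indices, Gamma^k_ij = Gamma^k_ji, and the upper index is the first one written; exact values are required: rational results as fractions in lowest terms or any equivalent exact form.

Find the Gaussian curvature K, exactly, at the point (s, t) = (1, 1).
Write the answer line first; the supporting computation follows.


Answer: K = 2106/75625

E = 50, F = 70/3, G = 109/9, EG - F^2 = 550/9 at the point
E_s = 140, E_t = 56, F_s = 184/3, F_t = 292/3, G_s = 80/3, G_t = 80
E_tt = 32, F_st = 448/3, G_ss = 176/3
Compute both Brioschi determinants and normalise by (EG - F^2)^2.
M1 = [[-E_tt/2 + F_st - G_ss/2, E_s/2, F_s - E_t/2], [F_t - G_s/2, E, F], [G_t/2, F, G]] = [[104, 70, 100/3], [84, 50, 70/3], [40, 70/3, 109/9]]; det M1 = -7720/9
M2 = [[0, E_t/2, G_s/2], [E_t/2, E, F], [G_s/2, F, G]] = [[0, 28, 40/3], [28, 50, 70/3], [40/3, 70/3, 109/9]]; det M2 = -8656/9
det M1 - det M2 = 104; K = 104 / (550/9)^2 = 2106/75625


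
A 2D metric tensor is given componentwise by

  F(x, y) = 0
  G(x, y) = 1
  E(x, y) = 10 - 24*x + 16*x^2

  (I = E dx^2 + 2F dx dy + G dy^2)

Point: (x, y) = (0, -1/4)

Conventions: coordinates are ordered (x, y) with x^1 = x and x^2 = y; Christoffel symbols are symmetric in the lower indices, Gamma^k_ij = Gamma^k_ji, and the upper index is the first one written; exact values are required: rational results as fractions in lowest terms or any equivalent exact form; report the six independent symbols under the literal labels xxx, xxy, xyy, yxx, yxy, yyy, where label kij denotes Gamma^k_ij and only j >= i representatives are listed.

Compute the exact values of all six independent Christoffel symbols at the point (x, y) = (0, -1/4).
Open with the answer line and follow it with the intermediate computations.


Answer: Gamma_xxx = -6/5, Gamma_xxy = 0, Gamma_xyy = 0, Gamma_yxx = 0, Gamma_yxy = 0, Gamma_yyy = 0

E = 10, F = 0, G = 1 at the point
E_x = -24, E_y = 0, F_x = 0, F_y = 0, G_x = 0, G_y = 0
EG - F^2 = 10;  g^inv = (1/10) * [[1, 0], [0, 10]]
first-kind symbols [ij,l] = (1/2)(d_i g_jl + d_j g_il - d_l g_ij): [xx,x] = E_x/2 = -12, [xx,y] = F_x - E_y/2 = 0, [xy,x] = E_y/2 = 0, [xy,y] = G_x/2 = 0, [yy,x] = F_y - G_x/2 = 0, [yy,y] = G_y/2 = 0
Gamma^x_ij = (G*[ij,x] - F*[ij,y])/(EG - F^2), Gamma^y_ij = (E*[ij,y] - F*[ij,x])/(EG - F^2)


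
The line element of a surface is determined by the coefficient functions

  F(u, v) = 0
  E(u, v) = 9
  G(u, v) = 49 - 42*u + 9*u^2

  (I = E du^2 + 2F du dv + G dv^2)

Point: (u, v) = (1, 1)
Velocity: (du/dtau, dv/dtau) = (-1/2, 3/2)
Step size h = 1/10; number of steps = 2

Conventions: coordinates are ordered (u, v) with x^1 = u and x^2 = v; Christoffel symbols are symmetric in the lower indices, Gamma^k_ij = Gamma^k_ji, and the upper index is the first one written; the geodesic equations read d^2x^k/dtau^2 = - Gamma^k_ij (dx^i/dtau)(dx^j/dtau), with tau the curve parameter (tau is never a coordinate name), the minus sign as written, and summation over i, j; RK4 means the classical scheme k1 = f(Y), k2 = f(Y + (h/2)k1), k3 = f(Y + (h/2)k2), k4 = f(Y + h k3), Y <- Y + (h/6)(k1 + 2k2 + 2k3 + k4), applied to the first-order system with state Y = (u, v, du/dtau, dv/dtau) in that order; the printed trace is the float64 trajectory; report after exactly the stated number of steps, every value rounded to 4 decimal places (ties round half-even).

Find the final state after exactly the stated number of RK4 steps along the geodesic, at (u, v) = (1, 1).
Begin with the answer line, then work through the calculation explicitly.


Answer: u = 0.8452, v = 1.2721, du/dtau = -1.0192, dv/dtau = 1.2042

f(Y) = (du/dtau, dv/dtau, -Gamma^u_ij Y'^i Y'^j, -Gamma^v_ij Y'^i Y'^j) with the Gammas evaluated at the stage position; h = 0.100000; intermediate values shown to 6 dp
step 0: u = 1.0000, v = 1.0000, du/dtau = -0.5000, dv/dtau = 1.5000
step 1:
  k1: at (u, v) = (1.000000, 1.000000), (du/dtau, dv/dtau) = (-0.500000, 1.500000); Gamma_uuu = 0.000000, Gamma_uuv = 0.000000, Gamma_uvv = 1.333333, Gamma_vuu = 0.000000, Gamma_vuv = -0.750000, Gamma_vvv = 0.000000; k1 = (-0.500000, 1.500000, -3.000000, -1.125000)
  k2: at (u, v) = (0.975000, 1.075000), (du/dtau, dv/dtau) = (-0.650000, 1.443750); Gamma_uuu = 0.000000, Gamma_uuv = 0.000000, Gamma_uvv = 1.358333, Gamma_vuu = 0.000000, Gamma_vuv = -0.736196, Gamma_vvv = 0.000000; k2 = (-0.650000, 1.443750, -2.831329, -1.381748)
  k3: at (u, v) = (0.967500, 1.072188), (du/dtau, dv/dtau) = (-0.641566, 1.430913); Gamma_uuu = 0.000000, Gamma_uuv = 0.000000, Gamma_uvv = 1.365833, Gamma_vuu = 0.000000, Gamma_vuv = -0.732154, Gamma_vvv = 0.000000; k3 = (-0.641566, 1.430913, -2.796559, -1.344272)
  k4: at (u, v) = (0.935843, 1.143091), (du/dtau, dv/dtau) = (-0.779656, 1.365573); Gamma_uuu = 0.000000, Gamma_uuv = 0.000000, Gamma_uvv = 1.397490, Gamma_vuu = 0.000000, Gamma_vuv = -0.715569, Gamma_vvv = 0.000000; k4 = (-0.779656, 1.365573, -2.606024, -1.523699)
  Y <- Y + (h/6)(k1 + 2k2 + 2k3 + k4): u = 0.9356, v = 1.1436, du/dtau = -0.7810, dv/dtau = 1.3650
step 2:
  k1: at (u, v) = (0.935620, 1.143582), (du/dtau, dv/dtau) = (-0.781030, 1.364988); Gamma_uuu = 0.000000, Gamma_uuv = 0.000000, Gamma_uvv = 1.397713, Gamma_vuu = 0.000000, Gamma_vuv = -0.715454, Gamma_vvv = 0.000000; k1 = (-0.781030, 1.364988, -2.604207, -1.525487)
  k2: at (u, v) = (0.896569, 1.211831), (du/dtau, dv/dtau) = (-0.911240, 1.288713); Gamma_uuu = 0.000000, Gamma_uuv = 0.000000, Gamma_uvv = 1.436765, Gamma_vuu = 0.000000, Gamma_vuv = -0.696008, Gamma_vvv = 0.000000; k2 = (-0.911240, 1.288713, -2.386153, -1.634683)
  k3: at (u, v) = (0.890058, 1.208017), (du/dtau, dv/dtau) = (-0.900338, 1.283254); Gamma_uuu = 0.000000, Gamma_uuv = 0.000000, Gamma_uvv = 1.443275, Gamma_vuu = 0.000000, Gamma_vuv = -0.692869, Gamma_vvv = 0.000000; k3 = (-0.900338, 1.283254, -2.376698, -1.601027)
  k4: at (u, v) = (0.845586, 1.271907), (du/dtau, dv/dtau) = (-1.018700, 1.204885); Gamma_uuu = 0.000000, Gamma_uuv = 0.000000, Gamma_uvv = 1.487747, Gamma_vuu = 0.000000, Gamma_vuv = -0.672157, Gamma_vvv = 0.000000; k4 = (-1.018700, 1.204885, -2.159833, -1.650033)
  Y <- Y + (h/6)(k1 + 2k2 + 2k3 + k4): u = 0.8452, v = 1.2721, du/dtau = -1.0192, dv/dtau = 1.2042


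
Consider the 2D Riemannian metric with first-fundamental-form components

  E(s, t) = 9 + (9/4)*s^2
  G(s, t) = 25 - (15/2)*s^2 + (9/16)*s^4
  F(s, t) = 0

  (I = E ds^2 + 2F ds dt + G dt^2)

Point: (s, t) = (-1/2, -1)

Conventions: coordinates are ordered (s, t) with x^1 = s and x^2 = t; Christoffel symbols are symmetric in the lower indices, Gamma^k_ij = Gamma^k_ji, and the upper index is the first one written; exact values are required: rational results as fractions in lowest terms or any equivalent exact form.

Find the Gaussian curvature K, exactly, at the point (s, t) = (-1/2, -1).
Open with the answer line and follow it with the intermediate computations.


Answer: K = 2048/66759

E = 153/16, F = 0, G = 5929/256, EG - F^2 = 907137/4096 at the point
E_s = -9/4, E_t = 0, F_s = 0, F_t = 0, G_s = 231/32, G_t = 0
E_tt = 0, F_st = 0, G_ss = -213/16
Apply the Brioschi formula K = (det M1 - det M2)/(EG - F^2)^2 over the derivative matrices of E, F, G.
M1 = [[-E_tt/2 + F_st - G_ss/2, E_s/2, F_s - E_t/2], [F_t - G_s/2, E, F], [G_t/2, F, G]] = [[213/32, -9/8, 0], [-231/64, 153/16, 0], [0, 0, 5929/256]]; det M1 = 90446895/65536
M2 = [[0, E_t/2, G_s/2], [E_t/2, E, F], [G_s/2, F, G]] = [[0, 0, 231/64], [0, 153/16, 0], [231/64, 0, 5929/256]]; det M2 = -8164233/65536
det M1 - det M2 = 12326391/8192; K = 12326391/8192 / (907137/4096)^2 = 2048/66759


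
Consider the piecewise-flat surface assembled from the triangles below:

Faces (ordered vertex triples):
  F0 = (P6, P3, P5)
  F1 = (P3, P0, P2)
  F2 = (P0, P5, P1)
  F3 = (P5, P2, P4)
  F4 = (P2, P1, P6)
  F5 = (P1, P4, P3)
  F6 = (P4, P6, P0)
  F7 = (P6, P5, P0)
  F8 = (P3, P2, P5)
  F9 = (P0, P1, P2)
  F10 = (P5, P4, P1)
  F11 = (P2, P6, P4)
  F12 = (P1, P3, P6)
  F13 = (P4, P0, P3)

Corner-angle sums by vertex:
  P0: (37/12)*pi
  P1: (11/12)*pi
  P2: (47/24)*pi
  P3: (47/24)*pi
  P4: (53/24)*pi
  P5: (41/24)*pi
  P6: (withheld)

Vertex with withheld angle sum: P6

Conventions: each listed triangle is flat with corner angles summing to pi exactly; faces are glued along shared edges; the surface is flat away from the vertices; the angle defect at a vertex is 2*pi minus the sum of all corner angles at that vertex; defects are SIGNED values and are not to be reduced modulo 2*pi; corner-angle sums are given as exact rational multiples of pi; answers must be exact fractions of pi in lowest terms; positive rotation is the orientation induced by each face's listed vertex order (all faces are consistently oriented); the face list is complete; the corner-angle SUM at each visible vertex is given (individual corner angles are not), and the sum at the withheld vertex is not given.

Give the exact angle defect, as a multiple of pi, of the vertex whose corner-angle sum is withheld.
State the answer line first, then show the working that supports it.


Answer: defect(P6) = -pi/6

V = 7, E = 21, F = 14; chi = V - E + F = 0
Gauss-Bonnet: total defect = 2*pi*chi = 0; visible defects sum to pi/6


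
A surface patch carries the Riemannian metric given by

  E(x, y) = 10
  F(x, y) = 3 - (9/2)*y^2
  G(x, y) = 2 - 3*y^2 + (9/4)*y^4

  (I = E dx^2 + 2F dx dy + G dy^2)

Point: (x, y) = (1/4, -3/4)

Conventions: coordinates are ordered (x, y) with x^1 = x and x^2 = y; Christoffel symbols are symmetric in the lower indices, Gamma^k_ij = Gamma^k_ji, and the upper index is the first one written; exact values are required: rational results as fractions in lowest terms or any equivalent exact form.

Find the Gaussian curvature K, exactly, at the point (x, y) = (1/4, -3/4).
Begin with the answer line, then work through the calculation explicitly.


Answer: K = 0

E = 10, F = 15/32, G = 1049/1024, EG - F^2 = 10265/1024 at the point
E_x = 0, E_y = 0, F_x = 0, F_y = 27/4, G_x = 0, G_y = 45/64
E_yy = 0, F_xy = 0, G_xx = 0
Compute both Brioschi determinants and normalise by (EG - F^2)^2.
M1 = [[-E_yy/2 + F_xy - G_xx/2, E_x/2, F_x - E_y/2], [F_y - G_x/2, E, F], [G_y/2, F, G]] = [[0, 0, 0], [27/4, 10, 15/32], [45/128, 15/32, 1049/1024]]; det M1 = 0
M2 = [[0, E_y/2, G_x/2], [E_y/2, E, F], [G_x/2, F, G]] = [[0, 0, 0], [0, 10, 15/32], [0, 15/32, 1049/1024]]; det M2 = 0
det M1 - det M2 = 0; K = 0 / (10265/1024)^2 = 0


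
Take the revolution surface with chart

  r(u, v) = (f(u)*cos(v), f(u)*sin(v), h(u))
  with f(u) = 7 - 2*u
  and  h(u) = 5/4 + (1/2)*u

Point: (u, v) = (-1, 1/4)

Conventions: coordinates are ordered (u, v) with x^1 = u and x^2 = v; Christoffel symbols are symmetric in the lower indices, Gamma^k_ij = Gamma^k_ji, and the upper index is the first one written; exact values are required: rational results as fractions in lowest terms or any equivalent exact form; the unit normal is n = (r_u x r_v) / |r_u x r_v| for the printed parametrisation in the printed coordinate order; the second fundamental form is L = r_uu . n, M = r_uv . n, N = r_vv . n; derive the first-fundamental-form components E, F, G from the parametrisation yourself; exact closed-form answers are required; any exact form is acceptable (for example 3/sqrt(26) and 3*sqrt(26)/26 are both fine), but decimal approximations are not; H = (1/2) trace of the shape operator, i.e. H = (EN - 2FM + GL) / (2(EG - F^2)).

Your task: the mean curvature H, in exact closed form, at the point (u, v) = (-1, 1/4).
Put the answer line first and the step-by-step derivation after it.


Answer: H = sqrt(17)/306

f = 9, f' = -2, f'' = 0, h' = 1/2, h'' = 0
E = 17/4, F = 0, G = 81; answer radicand W^2 = 17/4
unnormalised second-form numerators: l = 0, m = 0, n = 9/2; L = l/sqrt(17/4), and similarly M = m/sqrt(W^2), N = n/sqrt(W^2)
H = (E*n - 2*F*m + G*l) / (2*(EG - F^2)*sqrt(W^2)); E*n - 2*F*m + G*l = 153/8, EG - F^2 = 1377/4, so H = (1/36)/sqrt(17/4)


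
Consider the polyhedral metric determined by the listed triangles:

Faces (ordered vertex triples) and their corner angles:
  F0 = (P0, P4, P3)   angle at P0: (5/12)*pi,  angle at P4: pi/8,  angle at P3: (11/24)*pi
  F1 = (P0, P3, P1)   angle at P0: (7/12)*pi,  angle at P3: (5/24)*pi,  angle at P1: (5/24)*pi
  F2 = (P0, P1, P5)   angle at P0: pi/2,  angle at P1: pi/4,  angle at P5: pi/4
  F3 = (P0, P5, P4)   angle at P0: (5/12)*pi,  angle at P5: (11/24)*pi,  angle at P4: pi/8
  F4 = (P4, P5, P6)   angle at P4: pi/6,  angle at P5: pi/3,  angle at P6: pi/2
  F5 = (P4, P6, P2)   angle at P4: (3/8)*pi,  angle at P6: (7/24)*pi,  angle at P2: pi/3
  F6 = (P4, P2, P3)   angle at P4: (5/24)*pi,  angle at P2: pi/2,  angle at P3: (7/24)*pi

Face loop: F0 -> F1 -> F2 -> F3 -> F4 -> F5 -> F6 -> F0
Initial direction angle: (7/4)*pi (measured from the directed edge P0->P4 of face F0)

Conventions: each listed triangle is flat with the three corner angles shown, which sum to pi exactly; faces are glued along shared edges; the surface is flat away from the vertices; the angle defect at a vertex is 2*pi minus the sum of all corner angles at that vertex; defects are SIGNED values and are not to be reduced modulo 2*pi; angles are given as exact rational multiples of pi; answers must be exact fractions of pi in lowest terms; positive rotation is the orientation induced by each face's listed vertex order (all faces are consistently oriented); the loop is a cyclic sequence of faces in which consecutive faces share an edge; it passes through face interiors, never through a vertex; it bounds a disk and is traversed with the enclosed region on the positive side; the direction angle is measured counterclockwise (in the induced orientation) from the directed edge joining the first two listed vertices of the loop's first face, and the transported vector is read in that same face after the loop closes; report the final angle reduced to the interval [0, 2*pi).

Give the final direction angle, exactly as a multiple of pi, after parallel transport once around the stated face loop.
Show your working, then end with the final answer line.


enclosed vertex P0: corner angles sum to (23/12)*pi, defect = 2*pi - (23/12)*pi = pi/12
enclosed vertex P4: corner angles sum to pi, defect = 2*pi - pi = pi
holonomy = initial angle + sum of enclosed defects (mod 2*pi), positive in the induced orientation
final angle = (7/4)*pi + (13/12)*pi = (5/6)*pi (mod 2*pi)

Answer: final direction angle = (5/6)*pi


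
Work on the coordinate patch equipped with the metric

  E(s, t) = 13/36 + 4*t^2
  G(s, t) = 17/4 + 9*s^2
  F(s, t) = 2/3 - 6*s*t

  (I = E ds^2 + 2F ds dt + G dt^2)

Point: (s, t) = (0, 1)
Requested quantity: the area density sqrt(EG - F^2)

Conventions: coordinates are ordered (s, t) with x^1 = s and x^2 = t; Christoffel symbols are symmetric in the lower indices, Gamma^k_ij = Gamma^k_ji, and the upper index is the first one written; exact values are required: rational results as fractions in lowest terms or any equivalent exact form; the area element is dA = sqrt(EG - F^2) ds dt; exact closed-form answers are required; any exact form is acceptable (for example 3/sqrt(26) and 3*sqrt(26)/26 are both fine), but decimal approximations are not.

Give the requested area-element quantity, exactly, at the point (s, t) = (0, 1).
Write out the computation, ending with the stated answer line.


E = 157/36, F = 2/3, G = 17/4; EG - F^2 = 2605/144

Answer: sqrt(EG - F^2) = sqrt(2605)/12


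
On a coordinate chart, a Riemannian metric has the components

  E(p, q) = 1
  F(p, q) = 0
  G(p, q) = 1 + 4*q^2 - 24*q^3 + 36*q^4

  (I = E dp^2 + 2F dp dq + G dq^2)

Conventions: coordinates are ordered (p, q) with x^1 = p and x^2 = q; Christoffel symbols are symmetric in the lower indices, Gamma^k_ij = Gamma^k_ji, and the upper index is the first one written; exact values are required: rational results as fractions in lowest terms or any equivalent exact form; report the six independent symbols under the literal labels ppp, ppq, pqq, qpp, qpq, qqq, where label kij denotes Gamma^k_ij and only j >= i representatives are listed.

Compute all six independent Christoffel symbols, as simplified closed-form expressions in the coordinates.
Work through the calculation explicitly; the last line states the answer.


E = 1; F = 0; G = 1 + 4*q^2 - 24*q^3 + 36*q^4
Gamma^k_ij = (1/2) g^{kl} (d_i g_jl + d_j g_il - d_l g_ij), with g^inv = (1/(EG-F^2)) [[G, -F], [-F, E]]
first partials: E_p = 0, E_q = 0, F_p = 0, F_q = 0, G_p = 0, G_q = 8*q - 72*q^2 + 144*q^3
D = EG - F^2 = 1 + 4*q^2 - 24*q^3 + 36*q^4
expanded: Gamma^p_pp = (G E_p - 2F F_p + F E_q)/(2D), Gamma^p_pq = (G E_q - F G_p)/(2D), Gamma^p_qq = (2G F_q - G G_p - F G_q)/(2D), Gamma^q_pp = (2E F_p - E E_q - F E_p)/(2D), Gamma^q_pq = (E G_p - F E_q)/(2D), Gamma^q_qq = (E G_q - 2F F_q + F G_p)/(2D); substitute and cancel common factors

Answer: Gamma_ppp = 0, Gamma_ppq = 0, Gamma_pqq = 0, Gamma_qpp = 0, Gamma_qpq = 0, Gamma_qqq = (72*q^3 - 36*q^2 + 4*q)/(36*q^4 - 24*q^3 + 4*q^2 + 1)


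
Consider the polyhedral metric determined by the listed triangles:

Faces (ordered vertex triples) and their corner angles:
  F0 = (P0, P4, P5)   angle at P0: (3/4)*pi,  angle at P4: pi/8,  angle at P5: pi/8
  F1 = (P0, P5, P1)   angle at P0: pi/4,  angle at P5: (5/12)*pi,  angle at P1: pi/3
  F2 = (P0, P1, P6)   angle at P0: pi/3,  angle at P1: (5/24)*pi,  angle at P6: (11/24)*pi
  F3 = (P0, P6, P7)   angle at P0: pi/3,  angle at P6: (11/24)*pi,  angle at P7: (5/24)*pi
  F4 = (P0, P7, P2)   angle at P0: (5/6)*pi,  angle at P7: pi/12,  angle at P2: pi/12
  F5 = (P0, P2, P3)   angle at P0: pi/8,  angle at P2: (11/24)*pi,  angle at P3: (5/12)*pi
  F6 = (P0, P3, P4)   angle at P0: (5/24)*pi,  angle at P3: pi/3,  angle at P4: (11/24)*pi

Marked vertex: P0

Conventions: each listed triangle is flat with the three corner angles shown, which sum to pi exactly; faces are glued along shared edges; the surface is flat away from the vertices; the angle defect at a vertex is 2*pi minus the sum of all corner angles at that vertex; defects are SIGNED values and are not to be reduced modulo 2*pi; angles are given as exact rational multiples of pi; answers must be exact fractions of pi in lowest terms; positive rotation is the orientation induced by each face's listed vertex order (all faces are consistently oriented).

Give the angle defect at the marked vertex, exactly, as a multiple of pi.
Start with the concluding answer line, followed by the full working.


Answer: defect(P0) = (-5/6)*pi

Sum of corner angles at P0: (17/6)*pi
defect = 2*pi - (17/6)*pi


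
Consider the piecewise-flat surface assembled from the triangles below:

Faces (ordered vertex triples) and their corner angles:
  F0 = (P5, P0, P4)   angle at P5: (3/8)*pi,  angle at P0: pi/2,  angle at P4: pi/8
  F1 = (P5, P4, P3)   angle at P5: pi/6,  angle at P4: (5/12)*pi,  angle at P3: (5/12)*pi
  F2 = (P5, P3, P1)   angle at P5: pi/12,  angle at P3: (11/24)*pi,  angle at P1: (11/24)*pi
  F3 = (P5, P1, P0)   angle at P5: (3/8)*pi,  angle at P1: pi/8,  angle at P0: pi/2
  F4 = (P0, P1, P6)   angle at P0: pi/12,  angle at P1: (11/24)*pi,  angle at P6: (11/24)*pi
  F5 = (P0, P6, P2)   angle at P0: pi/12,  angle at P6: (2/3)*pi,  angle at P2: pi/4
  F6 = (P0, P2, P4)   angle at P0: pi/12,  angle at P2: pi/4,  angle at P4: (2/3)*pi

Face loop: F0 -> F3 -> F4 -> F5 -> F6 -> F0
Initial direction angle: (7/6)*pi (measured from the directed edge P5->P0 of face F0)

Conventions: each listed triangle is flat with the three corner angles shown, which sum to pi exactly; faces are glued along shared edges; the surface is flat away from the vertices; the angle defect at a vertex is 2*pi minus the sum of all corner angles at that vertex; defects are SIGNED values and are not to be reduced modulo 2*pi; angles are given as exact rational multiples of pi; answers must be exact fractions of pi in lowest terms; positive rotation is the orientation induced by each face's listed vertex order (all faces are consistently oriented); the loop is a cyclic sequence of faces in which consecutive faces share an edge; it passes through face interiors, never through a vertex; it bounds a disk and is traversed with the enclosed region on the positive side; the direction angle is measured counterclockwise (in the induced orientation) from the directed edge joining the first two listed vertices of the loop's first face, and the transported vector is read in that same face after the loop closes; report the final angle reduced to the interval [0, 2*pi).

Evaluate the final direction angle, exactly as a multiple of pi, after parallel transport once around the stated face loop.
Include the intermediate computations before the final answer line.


enclosed vertex P0: corner angles sum to (5/4)*pi, defect = 2*pi - (5/4)*pi = (3/4)*pi
transport around the loop rotates by the sum of enclosed defects; add to the initial angle mod 2*pi
final angle = (7/6)*pi + (3/4)*pi = (23/12)*pi (mod 2*pi)

Answer: final direction angle = (23/12)*pi
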